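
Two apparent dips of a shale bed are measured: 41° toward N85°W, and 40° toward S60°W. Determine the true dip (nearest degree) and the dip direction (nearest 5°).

true dip 42°, dip direction 260°

The two traces are lines in the plane: v₁ = (sin 275°·cos 41°, cos 275°·cos 41°, −sin 41°), v₂ = (sin 240°·cos 40°, cos 240°·cos 40°, −sin 40°).
The plane normal is n = v₁ × v₂ ∝ (-0.294, -0.048, 0.332).
True dip = arccos(n_z / |n|) = arccos(0.7444) = 41.9°.
Dip direction = atan2(-0.294, -0.048) = 261° (azimuth of n's horizontal projection).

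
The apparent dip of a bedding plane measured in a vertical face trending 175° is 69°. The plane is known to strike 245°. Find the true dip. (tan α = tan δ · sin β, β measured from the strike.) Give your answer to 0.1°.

β = acute angle between strike 245° and section 175° = 70°.
tan δ = tan α / sin β = tan 69° / sin 70° = 2.6051 / 0.9397 = 2.7723
δ = arctan(2.7723) = 70.16°

70.2°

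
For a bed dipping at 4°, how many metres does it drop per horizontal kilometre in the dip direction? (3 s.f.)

drop per km = 1000 × tan 4° = 1000 × 0.0699

69.9 m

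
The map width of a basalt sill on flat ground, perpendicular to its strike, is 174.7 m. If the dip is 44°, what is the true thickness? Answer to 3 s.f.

121 m

True thickness t = w · sin(dip) = 174.7 × sin 44°
t = 174.7 × 0.6947 = 121.357 m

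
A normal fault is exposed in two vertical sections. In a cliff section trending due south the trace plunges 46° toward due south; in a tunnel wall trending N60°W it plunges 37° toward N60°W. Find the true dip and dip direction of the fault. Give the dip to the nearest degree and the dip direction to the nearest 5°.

Each apparent-dip line lies in the plane. As unit vectors (x east, y north, z up), v₁ plunges 46°→due south and v₂ plunges 37°→N60°W.
The plane normal is n = v₁ × v₂ ∝ (-0.705, -0.498, 0.480).
True dip = arccos(n_z / |n|) = arccos(0.4864) = 60.9°.
Dip direction = azimuth of (n_x, n_y) = atan2(-0.705, -0.498) = 235°.

true dip 61°, dip direction 235°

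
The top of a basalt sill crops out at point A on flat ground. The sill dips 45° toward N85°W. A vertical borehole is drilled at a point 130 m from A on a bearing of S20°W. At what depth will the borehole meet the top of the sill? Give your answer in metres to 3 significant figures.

The hole lies 75° from the dip direction, so the down-dip offset is 130 × cos 75° = 33.65 m.
Depth = down-dip offset × tan(dip) = 33.65 × tan 45° = 33.65 × 1.0000
Depth = 33.65 m

33.6 m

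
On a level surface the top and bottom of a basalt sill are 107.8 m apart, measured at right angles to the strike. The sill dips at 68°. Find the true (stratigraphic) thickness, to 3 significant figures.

100.0 m

True thickness t = w · sin(dip) = 107.8 × sin 68°
t = 107.8 × 0.9272 = 99.950 m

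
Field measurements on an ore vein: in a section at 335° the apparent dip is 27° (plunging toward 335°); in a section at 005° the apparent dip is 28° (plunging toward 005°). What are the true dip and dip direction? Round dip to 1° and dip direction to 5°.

true dip 28°, dip direction 355°

The two traces are lines in the plane: v₁ = (sin 335°·cos 27°, cos 335°·cos 27°, −sin 27°), v₂ = (sin 5°·cos 28°, cos 5°·cos 28°, −sin 28°).
Cross product v₁ × v₂ gives the pole to the plane: n ∝ (-0.020, 0.212, 0.393).
Dip δ = arctan(|n_h|/n_z) = arctan(0.213/0.393) = 28.4°.
Dip direction = atan2(-0.020, 0.212) = 355° (azimuth of n's horizontal projection).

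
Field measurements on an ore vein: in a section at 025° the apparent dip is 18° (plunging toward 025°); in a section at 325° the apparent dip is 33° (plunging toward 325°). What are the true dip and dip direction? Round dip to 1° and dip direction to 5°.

true dip 33°, dip direction 325°

Represent each trace as a vector plunging at its apparent dip toward its trend (east-north-up frame): v₁ = (0.402, 0.862, -0.309), v₂ = (-0.481, 0.687, -0.545).
The plane normal is n = v₁ × v₂ ∝ (-0.257, 0.368, 0.691).
Dip δ = arctan(|n_h|/n_z) = arctan(0.449/0.691) = 33.0°.
The horizontal component of n points toward azimuth atan2(n_x, n_y) = 325°, the dip direction.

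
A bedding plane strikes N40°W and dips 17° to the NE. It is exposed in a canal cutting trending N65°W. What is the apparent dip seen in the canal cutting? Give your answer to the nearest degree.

Angle between strike (N40°W) and section (N65°W): β = 25°.
tan α = tan 17° × sin 25° = 0.3057 × 0.4226 = 0.1292
α = arctan(0.1292) = 7.36°

7°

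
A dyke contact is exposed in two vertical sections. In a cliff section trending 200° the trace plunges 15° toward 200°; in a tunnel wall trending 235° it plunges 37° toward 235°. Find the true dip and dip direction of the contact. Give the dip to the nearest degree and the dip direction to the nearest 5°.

The two traces are lines in the plane: v₁ = (sin 200°·cos 15°, cos 200°·cos 15°, −sin 15°), v₂ = (sin 235°·cos 37°, cos 235°·cos 37°, −sin 37°).
The plane normal is n = v₁ × v₂ ∝ (-0.428, 0.029, 0.442).
Dip δ = arctan(|n_h|/n_z) = arctan(0.429/0.442) = 44.1°.
The horizontal component of n points toward azimuth atan2(n_x, n_y) = 274°, the dip direction.

true dip 44°, dip direction 275°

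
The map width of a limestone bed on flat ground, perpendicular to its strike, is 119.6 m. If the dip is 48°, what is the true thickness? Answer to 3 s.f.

88.9 m

True thickness t = w · sin(dip) = 119.6 × sin 48°
t = 119.6 × 0.7431 = 88.880 m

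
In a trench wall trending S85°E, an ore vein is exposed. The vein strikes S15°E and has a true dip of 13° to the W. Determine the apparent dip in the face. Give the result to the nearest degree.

12°

The strike is S15°E and the section trends S85°E; the acute angle between them is β = 70°.
tan(apparent dip) = tan 13° · sin 70° = 0.2169
apparent dip = arctan 0.2169 = 12.24°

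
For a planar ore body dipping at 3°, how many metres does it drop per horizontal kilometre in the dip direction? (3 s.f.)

drop per km = 1000 × tan 3° = 1000 × 0.0524

52.4 m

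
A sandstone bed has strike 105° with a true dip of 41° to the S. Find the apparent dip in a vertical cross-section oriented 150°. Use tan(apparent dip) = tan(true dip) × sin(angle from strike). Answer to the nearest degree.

The section lies 45° from the strike.
tan(apparent dip) = tan 41° · sin 45° = 0.6147
apparent dip = arctan 0.6147 = 31.58°

32°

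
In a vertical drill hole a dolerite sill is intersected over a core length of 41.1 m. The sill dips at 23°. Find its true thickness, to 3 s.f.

37.8 m

True thickness t = h · cos(dip) = 41.1 × cos 23°
t = 41.1 × 0.9205 = 37.833 m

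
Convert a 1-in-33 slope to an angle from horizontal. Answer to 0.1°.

1.7°

tan θ = 1/33 = 0.0303
θ = arctan(0.0303) = 1.74°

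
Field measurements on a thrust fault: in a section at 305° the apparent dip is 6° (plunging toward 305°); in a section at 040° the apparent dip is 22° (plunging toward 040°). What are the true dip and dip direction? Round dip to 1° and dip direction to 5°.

true dip 23°, dip direction 020°

Represent each trace as a vector plunging at its apparent dip toward its trend (east-north-up frame): v₁ = (-0.815, 0.570, -0.105), v₂ = (0.596, 0.710, -0.375).
Cross product v₁ × v₂ gives the pole to the plane: n ∝ (0.139, 0.367, 0.919).
tan δ = √(n_x²+n_y²)/n_z = 0.393/0.919, so δ = 23.2°.
Dip direction = azimuth of (n_x, n_y) = atan2(0.139, 0.367) = 21°.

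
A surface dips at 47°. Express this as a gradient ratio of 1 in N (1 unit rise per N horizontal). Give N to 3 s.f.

1 : N means tan θ = 1/N, so N = 1/tan 47° = 1/1.0724

1 in 0.933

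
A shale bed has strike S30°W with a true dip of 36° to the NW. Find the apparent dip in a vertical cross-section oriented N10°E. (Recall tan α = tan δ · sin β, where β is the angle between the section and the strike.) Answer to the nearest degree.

The strike is S30°W and the section trends N10°E; the acute angle between them is β = 20°.
tan α = tan 36° × sin 20° = 0.7265 × 0.3420 = 0.2485
α = arctan(0.2485) = 13.95°

14°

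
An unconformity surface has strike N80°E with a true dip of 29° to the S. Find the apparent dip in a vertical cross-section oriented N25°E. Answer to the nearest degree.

24°

The strike is N80°E and the section trends N25°E; the acute angle between them is β = 55°.
tan(apparent dip) = tan 29° · sin 55° = 0.4541
α = arctan(0.4541) = 24.42°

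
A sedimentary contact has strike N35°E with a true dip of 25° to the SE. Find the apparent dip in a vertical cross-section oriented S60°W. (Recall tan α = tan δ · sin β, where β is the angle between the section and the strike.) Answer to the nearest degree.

The section lies 25° from the strike.
tan(apparent dip) = tan 25° · sin 25° = 0.1971
α = arctan(0.1971) = 11.15°

11°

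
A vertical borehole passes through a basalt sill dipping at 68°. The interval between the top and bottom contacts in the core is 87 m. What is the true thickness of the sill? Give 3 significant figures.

True thickness t = h · cos(dip) = 87 × cos 68°
t = 87 × 0.3746 = 32.591 m

32.6 m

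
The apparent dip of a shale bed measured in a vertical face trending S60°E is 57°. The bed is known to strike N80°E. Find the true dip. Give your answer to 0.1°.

67.3°

β = acute angle between strike N80°E and section S60°E = 40°.
tan δ = tan α / sin β = tan 57° / sin 40° = 1.5399 / 0.6428 = 2.3956
true dip = arctan 2.3956 = 67.34°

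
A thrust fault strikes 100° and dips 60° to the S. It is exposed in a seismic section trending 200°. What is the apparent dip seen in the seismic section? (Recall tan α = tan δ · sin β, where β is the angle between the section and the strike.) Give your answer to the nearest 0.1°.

The section lies 80° from the strike.
tan(apparent dip) = tan 60° · sin 80° = 1.7057
apparent dip = arctan 1.7057 = 59.62°

59.6°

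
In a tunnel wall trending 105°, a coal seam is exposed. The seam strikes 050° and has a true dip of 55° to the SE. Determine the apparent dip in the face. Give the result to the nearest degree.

The section lies 55° from the strike.
tan α = tan 55° × sin 55° = 1.4281 × 0.8192 = 1.1699
α = arctan(1.1699) = 49.48°

49°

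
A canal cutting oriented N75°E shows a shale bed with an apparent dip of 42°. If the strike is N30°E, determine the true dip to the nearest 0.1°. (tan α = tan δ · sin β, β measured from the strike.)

The section is 45° from the strike.
tan δ = tan α / sin β = tan 42° / sin 45° = 0.9004 / 0.7071 = 1.2734
true dip = arctan 1.2734 = 51.86°

51.9°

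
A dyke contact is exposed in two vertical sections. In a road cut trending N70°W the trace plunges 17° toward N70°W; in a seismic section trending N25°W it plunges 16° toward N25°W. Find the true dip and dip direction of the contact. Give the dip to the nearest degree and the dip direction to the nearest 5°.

true dip 18°, dip direction 310°

Represent each trace as a vector plunging at its apparent dip toward its trend (east-north-up frame): v₁ = (-0.899, 0.327, -0.292), v₂ = (-0.406, 0.871, -0.276).
The plane normal is n = v₁ × v₂ ∝ (-0.165, 0.129, 0.650).
True dip = arccos(n_z / |n|) = arccos(0.9520) = 17.8°.
Dip direction = atan2(-0.165, 0.129) = 308° (azimuth of n's horizontal projection).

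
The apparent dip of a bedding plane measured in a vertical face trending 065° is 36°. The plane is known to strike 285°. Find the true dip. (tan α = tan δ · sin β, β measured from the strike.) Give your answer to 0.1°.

48.5°

β = acute angle between strike 285° and section 065° = 40°.
tan(true dip) = tan 36° / sin 40° = 1.1303
δ = arctan(1.1303) = 48.50°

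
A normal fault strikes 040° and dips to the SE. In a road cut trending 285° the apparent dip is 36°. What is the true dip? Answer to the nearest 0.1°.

38.7°

β = acute angle between strike 040° and section 285° = 65°.
tan δ = tan α / sin β = tan 36° / sin 65° = 0.7265 / 0.9063 = 0.8017
true dip = arctan 0.8017 = 38.72°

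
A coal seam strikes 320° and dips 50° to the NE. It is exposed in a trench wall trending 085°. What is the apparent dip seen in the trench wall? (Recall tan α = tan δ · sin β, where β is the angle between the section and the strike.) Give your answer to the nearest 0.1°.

The strike is 320° and the section trends 085°; the acute angle between them is β = 55°.
tan(apparent dip) = tan 50° · sin 55° = 0.9762
apparent dip = arctan 0.9762 = 44.31°

44.3°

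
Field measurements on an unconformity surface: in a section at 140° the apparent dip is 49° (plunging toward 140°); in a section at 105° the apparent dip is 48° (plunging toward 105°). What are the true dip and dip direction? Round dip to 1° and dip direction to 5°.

true dip 50°, dip direction 125°

Each apparent-dip line lies in the plane. As unit vectors (x east, y north, z up), v₁ plunges 49°→140° and v₂ plunges 48°→105°.
The plane normal is n = v₁ × v₂ ∝ (0.243, -0.174, 0.252).
True dip = arccos(n_z / |n|) = arccos(0.6442) = 49.9°.
Dip direction = atan2(0.243, -0.174) = 126° (azimuth of n's horizontal projection).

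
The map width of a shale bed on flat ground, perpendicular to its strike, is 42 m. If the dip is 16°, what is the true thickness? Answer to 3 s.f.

True thickness t = w · sin(dip) = 42 × sin 16°
t = 42 × 0.2756 = 11.577 m

11.6 m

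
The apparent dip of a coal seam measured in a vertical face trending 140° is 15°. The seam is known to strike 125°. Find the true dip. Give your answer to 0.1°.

46.0°

β = acute angle between strike 125° and section 140° = 15°.
tan δ = tan α / sin β = tan 15° / sin 15° = 0.2679 / 0.2588 = 1.0353
δ = arctan(1.0353) = 45.99°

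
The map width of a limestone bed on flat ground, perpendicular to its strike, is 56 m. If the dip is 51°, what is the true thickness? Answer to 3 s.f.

43.5 m

True thickness t = w · sin(dip) = 56 × sin 51°
t = 56 × 0.7771 = 43.520 m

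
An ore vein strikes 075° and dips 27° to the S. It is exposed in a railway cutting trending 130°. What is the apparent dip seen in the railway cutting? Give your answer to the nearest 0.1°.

22.7°

The strike is 075° and the section trends 130°; the acute angle between them is β = 55°.
tan(apparent dip) = tan 27° · sin 55° = 0.4174
α = arctan(0.4174) = 22.65°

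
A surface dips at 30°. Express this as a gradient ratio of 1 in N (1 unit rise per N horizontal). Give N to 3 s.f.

1 in 1.73

1 : N means tan θ = 1/N, so N = 1/tan 30° = 1/0.5774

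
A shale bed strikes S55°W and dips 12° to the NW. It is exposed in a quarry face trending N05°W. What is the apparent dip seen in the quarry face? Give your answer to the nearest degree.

The strike is S55°W and the section trends N05°W; the acute angle between them is β = 60°.
tan(apparent dip) = tan 12° · sin 60° = 0.1841
α = arctan(0.1841) = 10.43°

10°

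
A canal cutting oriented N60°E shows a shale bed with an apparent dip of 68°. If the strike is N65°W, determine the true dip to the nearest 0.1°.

71.7°

β = acute angle between strike N65°W and section N60°E = 55°.
tan(true dip) = tan 68° / sin 55° = 3.0215
true dip = arctan 3.0215 = 71.69°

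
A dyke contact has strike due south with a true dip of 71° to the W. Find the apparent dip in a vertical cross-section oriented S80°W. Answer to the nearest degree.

Angle between strike (due south) and section (S80°W): β = 80°.
tan α = tan 71° × sin 80° = 2.9042 × 0.9848 = 2.8601
apparent dip = arctan 2.8601 = 70.73°

71°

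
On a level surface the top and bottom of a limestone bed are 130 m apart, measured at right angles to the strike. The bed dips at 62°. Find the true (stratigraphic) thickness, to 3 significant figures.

True thickness t = w · sin(dip) = 130 × sin 62°
t = 130 × 0.8829 = 114.783 m

115 m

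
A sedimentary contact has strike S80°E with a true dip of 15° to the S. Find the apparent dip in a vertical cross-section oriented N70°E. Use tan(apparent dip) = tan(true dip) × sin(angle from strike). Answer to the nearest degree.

8°

The strike is S80°E and the section trends N70°E; the acute angle between them is β = 30°.
tan(apparent dip) = tan 15° · sin 30° = 0.1340
α = arctan(0.1340) = 7.63°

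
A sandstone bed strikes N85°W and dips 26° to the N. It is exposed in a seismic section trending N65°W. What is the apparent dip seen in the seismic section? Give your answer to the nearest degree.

9°

The strike is N85°W and the section trends N65°W; the acute angle between them is β = 20°.
tan α = tan 26° × sin 20° = 0.4877 × 0.3420 = 0.1668
apparent dip = arctan 0.1668 = 9.47°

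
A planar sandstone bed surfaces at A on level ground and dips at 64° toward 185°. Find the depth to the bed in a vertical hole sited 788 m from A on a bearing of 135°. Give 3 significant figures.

The hole lies 50° from the dip direction, so the down-dip offset is 788 × cos 50° = 506.52 m.
Depth = down-dip offset × tan(dip) = 506.52 × tan 64° = 506.52 × 2.0503
Depth = 1038.51 m

1040 m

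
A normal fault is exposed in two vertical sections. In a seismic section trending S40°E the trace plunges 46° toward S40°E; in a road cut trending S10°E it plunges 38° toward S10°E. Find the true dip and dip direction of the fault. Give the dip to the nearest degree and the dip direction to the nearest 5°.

Each apparent-dip line lies in the plane. As unit vectors (x east, y north, z up), v₁ plunges 46°→S40°E and v₂ plunges 38°→S10°E.
n = v₁ × v₂ = (0.231, -0.176, 0.274) (taken with n_z > 0).
Dip δ = arctan(|n_h|/n_z) = arctan(0.290/0.274) = 46.7°.
The horizontal component of n points toward azimuth atan2(n_x, n_y) = 127°, the dip direction.

true dip 47°, dip direction 125°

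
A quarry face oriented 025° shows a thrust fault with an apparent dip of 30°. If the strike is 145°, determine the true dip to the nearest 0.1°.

The section is 60° from the strike.
tan δ = tan α / sin β = tan 30° / sin 60° = 0.5774 / 0.8660 = 0.6667
true dip = arctan 0.6667 = 33.69°

33.7°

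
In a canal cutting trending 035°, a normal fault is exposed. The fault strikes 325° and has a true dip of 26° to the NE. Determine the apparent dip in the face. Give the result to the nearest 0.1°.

The section lies 70° from the strike.
tan(apparent dip) = tan 26° · sin 70° = 0.4583
apparent dip = arctan 0.4583 = 24.62°

24.6°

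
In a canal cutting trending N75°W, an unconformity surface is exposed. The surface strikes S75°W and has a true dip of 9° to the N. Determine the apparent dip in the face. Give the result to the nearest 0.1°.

The section lies 30° from the strike.
tan α = tan 9° × sin 30° = 0.1584 × 0.5000 = 0.0792
α = arctan(0.0792) = 4.53°

4.5°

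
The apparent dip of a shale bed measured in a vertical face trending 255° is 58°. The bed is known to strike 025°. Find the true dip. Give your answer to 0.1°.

64.4°

β = acute angle between strike 025° and section 255° = 50°.
tan δ = tan α / sin β = tan 58° / sin 50° = 1.6003 / 0.7660 = 2.0891
δ = arctan(2.0891) = 64.42°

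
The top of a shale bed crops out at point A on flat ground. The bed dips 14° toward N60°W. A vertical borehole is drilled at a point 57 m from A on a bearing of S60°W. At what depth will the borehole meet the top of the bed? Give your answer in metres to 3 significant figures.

7.11 m

The hole lies 60° from the dip direction, so the down-dip offset is 57 × cos 60° = 28.50 m.
Depth = down-dip offset × tan(dip) = 28.50 × tan 14° = 28.50 × 0.2493
Depth = 7.11 m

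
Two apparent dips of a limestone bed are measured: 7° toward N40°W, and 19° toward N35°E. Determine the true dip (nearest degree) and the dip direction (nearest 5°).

true dip 19°, dip direction 030°

The two traces are lines in the plane: v₁ = (sin 320°·cos 7°, cos 320°·cos 7°, −sin 7°), v₂ = (sin 35°·cos 19°, cos 35°·cos 19°, −sin 19°).
The plane normal is n = v₁ × v₂ ∝ (0.153, 0.274, 0.906).
True dip = arccos(n_z / |n|) = arccos(0.9450) = 19.1°.
Dip direction = atan2(0.153, 0.274) = 29° (azimuth of n's horizontal projection).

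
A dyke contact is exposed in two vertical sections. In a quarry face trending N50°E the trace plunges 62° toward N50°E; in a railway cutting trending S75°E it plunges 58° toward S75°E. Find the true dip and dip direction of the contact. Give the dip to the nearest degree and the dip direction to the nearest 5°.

true dip 63°, dip direction 070°

The two traces are lines in the plane: v₁ = (sin 50°·cos 62°, cos 50°·cos 62°, −sin 62°), v₂ = (sin 105°·cos 58°, cos 105°·cos 58°, −sin 58°).
The plane normal is n = v₁ × v₂ ∝ (0.377, 0.147, 0.204).
Dip δ = arctan(|n_h|/n_z) = arctan(0.405/0.204) = 63.3°.
The horizontal component of n points toward azimuth atan2(n_x, n_y) = 69°, the dip direction.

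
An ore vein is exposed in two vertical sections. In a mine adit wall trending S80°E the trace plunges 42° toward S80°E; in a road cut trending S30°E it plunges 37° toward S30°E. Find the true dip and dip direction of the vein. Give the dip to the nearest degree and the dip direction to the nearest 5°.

true dip 43°, dip direction 115°

The two traces are lines in the plane: v₁ = (sin 100°·cos 42°, cos 100°·cos 42°, −sin 42°), v₂ = (sin 150°·cos 37°, cos 150°·cos 37°, −sin 37°).
The plane normal is n = v₁ × v₂ ∝ (0.385, -0.173, 0.455).
True dip = arccos(n_z / |n|) = arccos(0.7327) = 42.9°.
Dip direction = atan2(0.385, -0.173) = 114° (azimuth of n's horizontal projection).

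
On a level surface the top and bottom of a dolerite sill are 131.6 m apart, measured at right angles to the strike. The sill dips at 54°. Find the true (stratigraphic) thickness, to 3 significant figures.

True thickness t = w · sin(dip) = 131.6 × sin 54°
t = 131.6 × 0.8090 = 106.467 m

106 m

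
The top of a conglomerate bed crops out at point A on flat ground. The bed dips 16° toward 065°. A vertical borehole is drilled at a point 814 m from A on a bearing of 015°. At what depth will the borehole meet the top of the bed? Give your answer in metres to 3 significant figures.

150 m

The hole lies 50° from the dip direction, so the down-dip offset is 814 × cos 50° = 523.23 m.
Depth = down-dip offset × tan(dip) = 523.23 × tan 16° = 523.23 × 0.2867
Depth = 150.03 m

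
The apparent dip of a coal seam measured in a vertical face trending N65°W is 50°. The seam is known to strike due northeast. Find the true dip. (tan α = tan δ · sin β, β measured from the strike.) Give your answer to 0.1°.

β = acute angle between strike due northeast and section N65°W = 70°.
tan(true dip) = tan 50° / sin 70° = 1.2682
true dip = arctan 1.2682 = 51.74°

51.7°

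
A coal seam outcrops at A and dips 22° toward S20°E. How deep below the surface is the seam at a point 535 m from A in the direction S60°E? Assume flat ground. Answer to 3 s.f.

The hole lies 40° from the dip direction, so the down-dip offset is 535 × cos 40° = 409.83 m.
Depth = down-dip offset × tan(dip) = 409.83 × tan 22° = 409.83 × 0.4040
Depth = 165.58 m

166 m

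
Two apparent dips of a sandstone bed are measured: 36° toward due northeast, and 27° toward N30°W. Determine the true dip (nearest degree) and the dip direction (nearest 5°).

Each apparent-dip line lies in the plane. As unit vectors (x east, y north, z up), v₁ plunges 36°→due northeast and v₂ plunges 27°→N30°W.
n = v₁ × v₂ = (0.194, 0.522, 0.696) (taken with n_z > 0).
True dip = arccos(n_z / |n|) = arccos(0.7812) = 38.6°.
Dip direction = atan2(0.194, 0.522) = 20° (azimuth of n's horizontal projection).

true dip 39°, dip direction 020°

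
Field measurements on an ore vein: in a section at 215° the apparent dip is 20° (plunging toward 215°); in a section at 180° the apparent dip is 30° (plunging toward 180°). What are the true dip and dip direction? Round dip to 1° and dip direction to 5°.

Represent each trace as a vector plunging at its apparent dip toward its trend (east-north-up frame): v₁ = (-0.539, -0.770, -0.342), v₂ = (0.000, -0.866, -0.500).
The plane normal is n = v₁ × v₂ ∝ (0.089, -0.269, 0.467).
tan δ = √(n_x²+n_y²)/n_z = 0.284/0.467, so δ = 31.3°.
Dip direction = atan2(0.089, -0.269) = 162° (azimuth of n's horizontal projection).

true dip 31°, dip direction 160°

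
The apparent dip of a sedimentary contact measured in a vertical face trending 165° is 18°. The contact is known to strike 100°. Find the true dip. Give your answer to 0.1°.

19.7°

The section is 65° from the strike.
tan δ = tan α / sin β = tan 18° / sin 65° = 0.3249 / 0.9063 = 0.3585
δ = arctan(0.3585) = 19.72°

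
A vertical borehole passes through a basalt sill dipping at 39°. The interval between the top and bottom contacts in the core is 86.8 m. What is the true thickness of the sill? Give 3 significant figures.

67.5 m

True thickness t = h · cos(dip) = 86.8 × cos 39°
t = 86.8 × 0.7771 = 67.456 m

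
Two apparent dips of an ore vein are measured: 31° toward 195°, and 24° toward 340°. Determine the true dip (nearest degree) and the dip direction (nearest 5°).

Each apparent-dip line lies in the plane. As unit vectors (x east, y north, z up), v₁ plunges 31°→195° and v₂ plunges 24°→340°.
The plane normal is n = v₁ × v₂ ∝ (-0.779, -0.071, 0.449).
tan δ = √(n_x²+n_y²)/n_z = 0.782/0.449, so δ = 60.1°.
Dip direction = azimuth of (n_x, n_y) = atan2(-0.779, -0.071) = 265°.

true dip 60°, dip direction 265°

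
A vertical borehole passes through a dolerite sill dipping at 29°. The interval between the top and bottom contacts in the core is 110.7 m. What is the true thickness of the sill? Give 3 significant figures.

True thickness t = h · cos(dip) = 110.7 × cos 29°
t = 110.7 × 0.8746 = 96.820 m

96.8 m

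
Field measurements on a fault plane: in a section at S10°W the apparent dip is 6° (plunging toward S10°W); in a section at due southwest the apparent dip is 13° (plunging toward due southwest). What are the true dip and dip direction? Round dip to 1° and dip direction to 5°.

true dip 15°, dip direction 255°

The two traces are lines in the plane: v₁ = (sin 190°·cos 6°, cos 190°·cos 6°, −sin 6°), v₂ = (sin 225°·cos 13°, cos 225°·cos 13°, −sin 13°).
The plane normal is n = v₁ × v₂ ∝ (-0.148, -0.033, 0.556).
tan δ = √(n_x²+n_y²)/n_z = 0.152/0.556, so δ = 15.3°.
Dip direction = atan2(-0.148, -0.033) = 257° (azimuth of n's horizontal projection).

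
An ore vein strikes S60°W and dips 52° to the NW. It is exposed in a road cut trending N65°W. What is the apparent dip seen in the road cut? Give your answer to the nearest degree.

46°

The strike is S60°W and the section trends N65°W; the acute angle between them is β = 55°.
tan(apparent dip) = tan 52° · sin 55° = 1.0485
apparent dip = arctan 1.0485 = 46.36°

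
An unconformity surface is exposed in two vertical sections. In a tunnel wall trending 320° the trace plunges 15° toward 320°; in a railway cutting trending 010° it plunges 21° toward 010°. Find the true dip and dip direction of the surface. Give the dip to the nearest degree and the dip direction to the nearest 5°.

true dip 21°, dip direction 005°

Represent each trace as a vector plunging at its apparent dip toward its trend (east-north-up frame): v₁ = (-0.621, 0.740, -0.259), v₂ = (0.162, 0.919, -0.358).
n = v₁ × v₂ = (0.027, 0.264, 0.691) (taken with n_z > 0).
True dip = arccos(n_z / |n|) = arccos(0.9333) = 21.0°.
Dip direction = azimuth of (n_x, n_y) = atan2(0.027, 0.264) = 6°.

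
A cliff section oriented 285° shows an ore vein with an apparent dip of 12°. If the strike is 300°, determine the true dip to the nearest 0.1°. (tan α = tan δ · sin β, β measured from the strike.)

β = acute angle between strike 300° and section 285° = 15°.
tan(true dip) = tan 12° / sin 15° = 0.8213
true dip = arctan 0.8213 = 39.39°

39.4°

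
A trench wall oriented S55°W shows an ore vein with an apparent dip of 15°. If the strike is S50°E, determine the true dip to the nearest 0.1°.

β = acute angle between strike S50°E and section S55°W = 75°.
tan δ = tan α / sin β = tan 15° / sin 75° = 0.2679 / 0.9659 = 0.2774
δ = arctan(0.2774) = 15.50°

15.5°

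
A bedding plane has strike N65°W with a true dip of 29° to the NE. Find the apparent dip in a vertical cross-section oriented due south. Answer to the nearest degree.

The section lies 65° from the strike.
tan α = tan 29° × sin 65° = 0.5543 × 0.9063 = 0.5024
apparent dip = arctan 0.5024 = 26.67°

27°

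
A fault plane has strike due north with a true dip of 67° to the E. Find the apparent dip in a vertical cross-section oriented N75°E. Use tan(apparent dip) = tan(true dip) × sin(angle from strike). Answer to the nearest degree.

The strike is due north and the section trends N75°E; the acute angle between them is β = 75°.
tan(apparent dip) = tan 67° · sin 75° = 2.2756
α = arctan(2.2756) = 66.28°

66°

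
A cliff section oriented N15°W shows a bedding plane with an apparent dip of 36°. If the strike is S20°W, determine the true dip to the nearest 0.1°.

51.7°

The section is 35° from the strike.
tan(true dip) = tan 36° / sin 35° = 1.2667
δ = arctan(1.2667) = 51.71°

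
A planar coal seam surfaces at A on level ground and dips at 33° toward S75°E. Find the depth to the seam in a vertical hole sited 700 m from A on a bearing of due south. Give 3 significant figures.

118 m

The hole lies 75° from the dip direction, so the down-dip offset is 700 × cos 75° = 181.17 m.
Depth = down-dip offset × tan(dip) = 181.17 × tan 33° = 181.17 × 0.6494
Depth = 117.66 m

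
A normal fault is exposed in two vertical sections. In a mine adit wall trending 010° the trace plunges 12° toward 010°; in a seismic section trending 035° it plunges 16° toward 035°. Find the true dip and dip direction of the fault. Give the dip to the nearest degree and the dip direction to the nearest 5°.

The two traces are lines in the plane: v₁ = (sin 10°·cos 12°, cos 10°·cos 12°, −sin 12°), v₂ = (sin 35°·cos 16°, cos 35°·cos 16°, −sin 16°).
The plane normal is n = v₁ × v₂ ∝ (0.102, 0.068, 0.397).
Dip δ = arctan(|n_h|/n_z) = arctan(0.122/0.397) = 17.1°.
Dip direction = atan2(0.102, 0.068) = 56° (azimuth of n's horizontal projection).

true dip 17°, dip direction 055°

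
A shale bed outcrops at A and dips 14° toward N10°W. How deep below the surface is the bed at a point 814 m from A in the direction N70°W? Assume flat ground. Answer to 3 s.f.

The hole lies 60° from the dip direction, so the down-dip offset is 814 × cos 60° = 407.00 m.
Depth = down-dip offset × tan(dip) = 407.00 × tan 14° = 407.00 × 0.2493
Depth = 101.48 m

101 m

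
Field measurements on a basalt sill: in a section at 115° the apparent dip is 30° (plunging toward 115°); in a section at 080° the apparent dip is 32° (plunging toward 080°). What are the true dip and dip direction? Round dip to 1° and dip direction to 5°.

true dip 32°, dip direction 090°

The two traces are lines in the plane: v₁ = (sin 115°·cos 30°, cos 115°·cos 30°, −sin 30°), v₂ = (sin 80°·cos 32°, cos 80°·cos 32°, −sin 32°).
The plane normal is n = v₁ × v₂ ∝ (0.268, -0.002, 0.421).
tan δ = √(n_x²+n_y²)/n_z = 0.268/0.421, so δ = 32.4°.
Dip direction = atan2(0.268, -0.002) = 90° (azimuth of n's horizontal projection).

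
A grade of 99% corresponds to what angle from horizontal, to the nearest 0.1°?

44.7°

tan θ = 99/100 = 0.9900
θ = arctan(0.9900) = 44.71°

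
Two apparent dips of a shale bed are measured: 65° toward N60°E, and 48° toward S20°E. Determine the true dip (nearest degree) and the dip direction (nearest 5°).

Each apparent-dip line lies in the plane. As unit vectors (x east, y north, z up), v₁ plunges 65°→N60°E and v₂ plunges 48°→S20°E.
Cross product v₁ × v₂ gives the pole to the plane: n ∝ (0.727, -0.065, 0.278).
Dip δ = arctan(|n_h|/n_z) = arctan(0.730/0.278) = 69.1°.
Dip direction = azimuth of (n_x, n_y) = atan2(0.727, -0.065) = 95°.

true dip 69°, dip direction 095°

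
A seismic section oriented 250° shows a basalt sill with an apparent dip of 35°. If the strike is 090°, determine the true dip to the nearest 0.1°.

β = acute angle between strike 090° and section 250° = 20°.
tan δ = tan α / sin β = tan 35° / sin 20° = 0.7002 / 0.3420 = 2.0473
δ = arctan(2.0473) = 63.97°

64.0°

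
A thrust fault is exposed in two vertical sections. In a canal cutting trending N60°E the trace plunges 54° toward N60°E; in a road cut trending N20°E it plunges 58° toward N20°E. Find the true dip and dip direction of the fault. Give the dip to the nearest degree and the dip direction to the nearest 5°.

true dip 58°, dip direction 030°

Each apparent-dip line lies in the plane. As unit vectors (x east, y north, z up), v₁ plunges 54°→N60°E and v₂ plunges 58°→N20°E.
n = v₁ × v₂ = (0.154, 0.285, 0.200) (taken with n_z > 0).
True dip = arccos(n_z / |n|) = arccos(0.5259) = 58.3°.
Dip direction = atan2(0.154, 0.285) = 28° (azimuth of n's horizontal projection).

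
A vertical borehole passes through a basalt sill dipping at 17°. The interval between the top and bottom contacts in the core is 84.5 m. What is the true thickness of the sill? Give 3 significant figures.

80.8 m

True thickness t = h · cos(dip) = 84.5 × cos 17°
t = 84.5 × 0.9563 = 80.808 m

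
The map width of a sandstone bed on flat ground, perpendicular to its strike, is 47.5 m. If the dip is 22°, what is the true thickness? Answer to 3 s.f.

True thickness t = w · sin(dip) = 47.5 × sin 22°
t = 47.5 × 0.3746 = 17.794 m

17.8 m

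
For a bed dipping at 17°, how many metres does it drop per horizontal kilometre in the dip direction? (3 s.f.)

drop per km = 1000 × tan 17° = 1000 × 0.3057

306 m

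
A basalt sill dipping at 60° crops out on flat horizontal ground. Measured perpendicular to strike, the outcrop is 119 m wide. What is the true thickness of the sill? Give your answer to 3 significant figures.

103 m

True thickness t = w · sin(dip) = 119 × sin 60°
t = 119 × 0.8660 = 103.057 m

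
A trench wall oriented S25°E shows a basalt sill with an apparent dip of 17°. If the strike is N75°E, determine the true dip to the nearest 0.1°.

17.2°

β = acute angle between strike N75°E and section S25°E = 80°.
tan δ = tan α / sin β = tan 17° / sin 80° = 0.3057 / 0.9848 = 0.3104
true dip = arctan 0.3104 = 17.25°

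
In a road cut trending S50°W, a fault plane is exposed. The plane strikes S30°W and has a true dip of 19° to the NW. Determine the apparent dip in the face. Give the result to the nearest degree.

7°

Angle between strike (S30°W) and section (S50°W): β = 20°.
tan α = tan 19° × sin 20° = 0.3443 × 0.3420 = 0.1178
apparent dip = arctan 0.1178 = 6.72°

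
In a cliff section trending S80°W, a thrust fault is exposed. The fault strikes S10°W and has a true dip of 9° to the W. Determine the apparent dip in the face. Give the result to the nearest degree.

8°

Angle between strike (S10°W) and section (S80°W): β = 70°.
tan(apparent dip) = tan 9° · sin 70° = 0.1488
α = arctan(0.1488) = 8.47°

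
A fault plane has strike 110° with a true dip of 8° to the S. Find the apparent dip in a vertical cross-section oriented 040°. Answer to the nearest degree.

The section lies 70° from the strike.
tan α = tan 8° × sin 70° = 0.1405 × 0.9397 = 0.1321
apparent dip = arctan 0.1321 = 7.52°

8°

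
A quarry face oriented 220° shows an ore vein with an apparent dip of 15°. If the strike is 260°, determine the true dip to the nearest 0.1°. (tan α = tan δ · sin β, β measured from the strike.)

22.6°

The section is 40° from the strike.
tan(true dip) = tan 15° / sin 40° = 0.4169
δ = arctan(0.4169) = 22.63°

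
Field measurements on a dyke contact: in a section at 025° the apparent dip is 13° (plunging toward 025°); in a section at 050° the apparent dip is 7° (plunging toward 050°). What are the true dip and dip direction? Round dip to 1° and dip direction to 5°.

true dip 17°, dip direction 345°

The two traces are lines in the plane: v₁ = (sin 25°·cos 13°, cos 25°·cos 13°, −sin 13°), v₂ = (sin 50°·cos 7°, cos 50°·cos 7°, −sin 7°).
The plane normal is n = v₁ × v₂ ∝ (-0.036, 0.121, 0.409).
True dip = arccos(n_z / |n|) = arccos(0.9556) = 17.1°.
Dip direction = atan2(-0.036, 0.121) = 343° (azimuth of n's horizontal projection).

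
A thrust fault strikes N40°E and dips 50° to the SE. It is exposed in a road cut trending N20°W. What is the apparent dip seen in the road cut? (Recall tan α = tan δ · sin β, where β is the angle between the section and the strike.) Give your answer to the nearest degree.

Angle between strike (N40°E) and section (N20°W): β = 60°.
tan α = tan 50° × sin 60° = 1.1918 × 0.8660 = 1.0321
apparent dip = arctan 1.0321 = 45.90°

46°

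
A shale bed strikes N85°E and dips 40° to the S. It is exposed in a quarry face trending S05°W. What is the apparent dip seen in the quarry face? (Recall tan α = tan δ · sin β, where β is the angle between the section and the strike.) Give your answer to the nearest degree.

The section lies 80° from the strike.
tan(apparent dip) = tan 40° · sin 80° = 0.8264
apparent dip = arctan 0.8264 = 39.57°

40°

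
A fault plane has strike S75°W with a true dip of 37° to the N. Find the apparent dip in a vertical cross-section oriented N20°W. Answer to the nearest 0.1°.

36.9°

The strike is S75°W and the section trends N20°W; the acute angle between them is β = 85°.
tan α = tan 37° × sin 85° = 0.7536 × 0.9962 = 0.7507
apparent dip = arctan 0.7507 = 36.90°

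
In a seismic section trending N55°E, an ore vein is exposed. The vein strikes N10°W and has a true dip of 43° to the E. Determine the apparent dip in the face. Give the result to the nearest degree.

40°

Angle between strike (N10°W) and section (N55°E): β = 65°.
tan(apparent dip) = tan 43° · sin 65° = 0.8451
apparent dip = arctan 0.8451 = 40.20°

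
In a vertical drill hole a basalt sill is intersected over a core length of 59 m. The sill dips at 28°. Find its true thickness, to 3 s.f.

True thickness t = h · cos(dip) = 59 × cos 28°
t = 59 × 0.8829 = 52.094 m

52.1 m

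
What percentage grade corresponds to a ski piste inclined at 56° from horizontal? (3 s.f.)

grade % = 100 × tan 56° = 100 × 1.4826

148%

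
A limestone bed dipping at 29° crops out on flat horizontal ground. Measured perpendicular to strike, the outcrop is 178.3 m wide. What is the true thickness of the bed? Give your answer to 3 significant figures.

86.4 m

True thickness t = w · sin(dip) = 178.3 × sin 29°
t = 178.3 × 0.4848 = 86.442 m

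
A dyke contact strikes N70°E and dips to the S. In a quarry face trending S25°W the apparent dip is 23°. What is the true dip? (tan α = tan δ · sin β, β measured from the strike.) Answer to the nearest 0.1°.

31.0°

β = acute angle between strike N70°E and section S25°W = 45°.
tan(true dip) = tan 23° / sin 45° = 0.6003
δ = arctan(0.6003) = 30.98°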